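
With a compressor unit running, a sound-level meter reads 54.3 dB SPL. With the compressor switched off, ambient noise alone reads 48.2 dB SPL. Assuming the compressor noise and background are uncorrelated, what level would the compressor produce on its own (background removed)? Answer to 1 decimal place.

53.1 dB SPL

Background correction is a power subtraction:
L_src = 10·log₁₀(10^(54.3/10) − 10^(48.2/10)) = 10·log₁₀(203100) = 53.1 dB SPL.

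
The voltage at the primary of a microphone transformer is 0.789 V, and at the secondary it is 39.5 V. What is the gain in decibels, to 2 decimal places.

Voltage is an amplitude quantity, so gain = 20·log₁₀(V_out/V_in).
20·log₁₀(39.5/0.789) = 20·log₁₀(50.06) = 33.99 dB.

33.99 dB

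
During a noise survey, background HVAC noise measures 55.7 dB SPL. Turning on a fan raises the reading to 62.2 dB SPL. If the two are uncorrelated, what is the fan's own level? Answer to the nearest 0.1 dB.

Subtract intensities: L_src = 10·log₁₀(10^(L_total/10) − 10^(L_bg/10)).
L_src = 10·log₁₀(10^(62.2/10) − 10^(55.7/10)) = 10·log₁₀(1288000) = 61.1 dB SPL.

61.1 dB SPL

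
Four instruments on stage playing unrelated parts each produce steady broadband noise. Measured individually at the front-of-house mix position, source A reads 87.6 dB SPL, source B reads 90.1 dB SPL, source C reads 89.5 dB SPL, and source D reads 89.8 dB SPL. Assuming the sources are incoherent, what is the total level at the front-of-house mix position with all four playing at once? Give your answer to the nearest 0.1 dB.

95.4 dB SPL

Add the sources as powers (linear), then convert back to dB:
L_total = 10·log₁₀(10^(87.6/10) + 10^(90.1/10) + 10^(89.5/10) + 10^(89.8/10)) = 10·log₁₀(3445000000) = 95.4 dB SPL.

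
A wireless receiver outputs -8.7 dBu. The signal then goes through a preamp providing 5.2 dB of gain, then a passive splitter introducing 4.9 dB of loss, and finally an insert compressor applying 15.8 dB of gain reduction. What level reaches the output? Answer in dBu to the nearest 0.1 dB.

In dB, series stages simply add:
-8.7 + 5.2 − 4.9 − 15.8 = -24.2 dBu.

-24.2 dBu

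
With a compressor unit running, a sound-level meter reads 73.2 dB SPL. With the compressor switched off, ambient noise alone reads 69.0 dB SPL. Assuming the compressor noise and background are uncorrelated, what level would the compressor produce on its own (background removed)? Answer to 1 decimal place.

71.1 dB SPL

Subtract intensities: L_src = 10·log₁₀(10^(L_total/10) − 10^(L_bg/10)).
L_src = 10·log₁₀(10^(73.2/10) − 10^(69.0/10)) = 10·log₁₀(12950000) = 71.1 dB SPL.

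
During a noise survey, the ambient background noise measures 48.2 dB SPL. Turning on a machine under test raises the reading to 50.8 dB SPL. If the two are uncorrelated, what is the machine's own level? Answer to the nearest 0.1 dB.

47.3 dB SPL

Remove the background by subtracting linear intensities:
L_src = 10·log₁₀(10^(50.8/10) − 10^(48.2/10)) = 10·log₁₀(54160) = 47.3 dB SPL.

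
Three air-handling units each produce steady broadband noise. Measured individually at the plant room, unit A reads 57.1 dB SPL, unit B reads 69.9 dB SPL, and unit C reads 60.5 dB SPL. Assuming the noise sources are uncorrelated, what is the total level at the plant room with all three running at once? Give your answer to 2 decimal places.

70.57 dB SPL

Add the sources as powers (linear), then convert back to dB:
L_total = 10·log₁₀(10^(57.1/10) + 10^(69.9/10) + 10^(60.5/10)) = 10·log₁₀(11410000) = 70.57 dB SPL.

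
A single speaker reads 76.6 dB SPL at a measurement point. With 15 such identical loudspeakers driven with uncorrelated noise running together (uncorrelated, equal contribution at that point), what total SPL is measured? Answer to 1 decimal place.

88.4 dB SPL

15 equal incoherent sources raise the level by 10·log₁₀(15) = 11.76 dB.
L_total = 76.6 + 11.76 = 88.4 dB SPL.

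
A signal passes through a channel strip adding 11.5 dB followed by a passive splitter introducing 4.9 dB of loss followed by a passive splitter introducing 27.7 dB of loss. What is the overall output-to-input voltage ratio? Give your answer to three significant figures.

Net gain = 11.5 + (−4.9) + (−27.7) = -21.1 dB.
Voltage ratio = 10^(-21.1/20) = 0.0881.

0.0881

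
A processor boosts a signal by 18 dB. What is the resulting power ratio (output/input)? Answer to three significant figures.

Power ratio = 10^(dB/10).
10^(18/10) = 10^(1.800) = 63.1.

63.1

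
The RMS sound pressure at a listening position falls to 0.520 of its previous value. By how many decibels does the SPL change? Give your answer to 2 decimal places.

Sound pressure is an amplitude quantity: ΔL = 20·log₁₀(p₂/p₁).
20·log₁₀(0.520) = -5.68 dB.

-5.68 dB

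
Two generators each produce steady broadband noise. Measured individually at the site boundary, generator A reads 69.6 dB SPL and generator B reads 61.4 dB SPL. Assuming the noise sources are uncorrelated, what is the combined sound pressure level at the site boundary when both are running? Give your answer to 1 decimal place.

Incoherent sources sum as intensities:
L_total = 10·log₁₀(10^(69.6/10) + 10^(61.4/10)) = 10·log₁₀(10500000) = 70.2 dB SPL.

70.2 dB SPL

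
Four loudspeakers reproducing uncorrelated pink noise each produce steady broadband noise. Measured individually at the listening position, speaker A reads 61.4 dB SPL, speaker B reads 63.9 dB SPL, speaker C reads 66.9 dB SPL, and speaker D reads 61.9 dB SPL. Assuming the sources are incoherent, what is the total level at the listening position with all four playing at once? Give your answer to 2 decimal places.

70.12 dB SPL

Uncorrelated sources add in intensity (power), not in dB.
L_total = 10·log₁₀(10^(61.4/10) + 10^(63.9/10) + 10^(66.9/10) + 10^(61.9/10)) = 10·log₁₀(10280000) = 70.12 dB SPL.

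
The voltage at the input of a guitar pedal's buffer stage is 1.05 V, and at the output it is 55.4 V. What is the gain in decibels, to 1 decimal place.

34.4 dB

Voltage ratio → dB uses the 20·log₁₀ form:
20·log₁₀(55.4/1.05) = 20·log₁₀(52.76) = 34.4 dB.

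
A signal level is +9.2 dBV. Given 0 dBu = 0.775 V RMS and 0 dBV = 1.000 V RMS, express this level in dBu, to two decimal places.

The offset between the scales is 20·log₁₀(0.775/1.000) = −2.214 dB.
So dBu = +9.2 + 2.214 = +11.41 dBu.

+11.41 dBu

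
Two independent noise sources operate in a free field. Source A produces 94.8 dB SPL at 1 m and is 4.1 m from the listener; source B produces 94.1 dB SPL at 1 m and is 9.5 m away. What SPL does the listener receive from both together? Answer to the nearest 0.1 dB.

At the listener: L_A = 94.8 − 20·log₁₀(4.1) = 82.54 dB; L_B = 94.1 − 20·log₁₀(9.5) = 74.55 dB.
Combined: 10·log₁₀(10^(82.54/10)+10^(74.55/10)) = 83.2 dB SPL.

83.2 dB SPL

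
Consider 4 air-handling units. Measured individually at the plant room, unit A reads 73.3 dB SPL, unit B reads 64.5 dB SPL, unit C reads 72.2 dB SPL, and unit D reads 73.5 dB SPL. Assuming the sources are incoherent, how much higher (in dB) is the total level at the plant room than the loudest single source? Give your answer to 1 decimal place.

4.5 dB

Uncorrelated sources add in intensity (power), not in dB.
L_total = 10·log₁₀(10^(73.3/10) + 10^(64.5/10) + 10^(72.2/10) + 10^(73.5/10)) = 78.01 dB SPL.
Excess over the loudest (73.5 dB): 78.01 − 73.5 = 4.5 dB.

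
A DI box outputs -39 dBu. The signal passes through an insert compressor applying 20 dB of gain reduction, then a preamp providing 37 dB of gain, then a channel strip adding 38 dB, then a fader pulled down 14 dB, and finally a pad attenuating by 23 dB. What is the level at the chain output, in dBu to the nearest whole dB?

-21 dBu

Gain stages sum in dB:
-39 − 20 + 37 + 38 − 14 − 23 = -21 dBu.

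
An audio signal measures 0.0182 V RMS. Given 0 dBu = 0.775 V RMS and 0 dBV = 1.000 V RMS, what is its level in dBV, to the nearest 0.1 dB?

dBV = 20·log₁₀(V / 1.000 V).
20·log₁₀(0.0182/1.000) = -34.8 dBV.

-34.8 dBV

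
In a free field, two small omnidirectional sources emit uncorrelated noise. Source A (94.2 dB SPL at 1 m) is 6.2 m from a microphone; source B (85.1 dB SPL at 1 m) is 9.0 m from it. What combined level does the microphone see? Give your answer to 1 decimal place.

At the listener: L_A = 94.2 − 20·log₁₀(6.2) = 78.35 dB; L_B = 85.1 − 20·log₁₀(9.0) = 66.02 dB.
Combined: 10·log₁₀(10^(78.35/10)+10^(66.02/10)) = 78.6 dB SPL.

78.6 dB SPL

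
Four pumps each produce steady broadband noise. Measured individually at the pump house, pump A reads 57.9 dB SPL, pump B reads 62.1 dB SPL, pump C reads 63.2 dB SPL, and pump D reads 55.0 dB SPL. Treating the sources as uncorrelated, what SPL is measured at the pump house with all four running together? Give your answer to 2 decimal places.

Add the sources as powers (linear), then convert back to dB:
L_total = 10·log₁₀(10^(57.9/10) + 10^(62.1/10) + 10^(63.2/10) + 10^(55.0/10)) = 10·log₁₀(4644000) = 66.67 dB SPL.

66.67 dB SPL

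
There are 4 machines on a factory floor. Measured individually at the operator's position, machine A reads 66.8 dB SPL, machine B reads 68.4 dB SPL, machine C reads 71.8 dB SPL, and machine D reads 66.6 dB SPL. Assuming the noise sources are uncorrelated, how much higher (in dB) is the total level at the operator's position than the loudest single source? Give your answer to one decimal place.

Add the sources as powers (linear), then convert back to dB:
L_total = 10·log₁₀(10^(66.8/10) + 10^(68.4/10) + 10^(71.8/10) + 10^(66.6/10)) = 74.97 dB SPL.
Excess over the loudest (71.8 dB): 74.97 − 71.8 = 3.2 dB.

3.2 dB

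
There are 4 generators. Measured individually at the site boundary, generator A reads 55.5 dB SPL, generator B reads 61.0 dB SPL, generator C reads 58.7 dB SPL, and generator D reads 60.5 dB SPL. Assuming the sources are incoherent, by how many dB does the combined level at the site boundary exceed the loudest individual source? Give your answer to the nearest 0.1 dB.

Add the sources as powers (linear), then convert back to dB:
L_total = 10·log₁₀(10^(55.5/10) + 10^(61.0/10) + 10^(58.7/10) + 10^(60.5/10)) = 65.41 dB SPL.
Excess over the loudest (61.0 dB): 65.41 − 61.0 = 4.4 dB.

4.4 dB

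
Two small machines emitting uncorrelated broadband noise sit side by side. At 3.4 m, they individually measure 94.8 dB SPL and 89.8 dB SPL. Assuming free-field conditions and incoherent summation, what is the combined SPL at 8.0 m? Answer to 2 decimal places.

88.56 dB SPL

Combined at 3.4 m: 10·log₁₀(10^(94.8/10)+10^(89.8/10)) = 95.993 dB SPL.
Then apply −20·log₁₀(8.0/3.4) = -7.432 dB → 88.56 dB SPL.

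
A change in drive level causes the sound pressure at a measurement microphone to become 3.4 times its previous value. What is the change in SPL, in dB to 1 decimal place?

Sound pressure is an amplitude quantity: ΔL = 20·log₁₀(p₂/p₁).
20·log₁₀(3.4) = 10.6 dB.

10.6 dB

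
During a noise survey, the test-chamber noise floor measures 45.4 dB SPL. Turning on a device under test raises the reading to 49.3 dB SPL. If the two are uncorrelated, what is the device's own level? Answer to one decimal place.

Subtract intensities: L_src = 10·log₁₀(10^(L_total/10) − 10^(L_bg/10)).
L_src = 10·log₁₀(10^(49.3/10) − 10^(45.4/10)) = 10·log₁₀(50440) = 47.0 dB SPL.

47.0 dB SPL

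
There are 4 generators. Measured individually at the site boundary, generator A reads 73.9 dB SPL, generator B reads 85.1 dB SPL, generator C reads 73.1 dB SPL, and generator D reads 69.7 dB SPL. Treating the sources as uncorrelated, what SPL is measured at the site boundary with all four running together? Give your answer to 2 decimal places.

85.77 dB SPL

Add the sources as powers (linear), then convert back to dB:
L_total = 10·log₁₀(10^(73.9/10) + 10^(85.1/10) + 10^(73.1/10) + 10^(69.7/10)) = 10·log₁₀(377900000) = 85.77 dB SPL.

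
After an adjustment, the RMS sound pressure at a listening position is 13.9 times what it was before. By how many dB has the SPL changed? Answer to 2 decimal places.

22.86 dB

SPL change from a pressure ratio uses the 20·log₁₀ form:
20·log₁₀(13.9) = 22.86 dB.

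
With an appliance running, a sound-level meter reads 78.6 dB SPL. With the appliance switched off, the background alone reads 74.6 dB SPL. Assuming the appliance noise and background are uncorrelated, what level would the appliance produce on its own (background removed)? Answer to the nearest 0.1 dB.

76.4 dB SPL

Remove the background by subtracting linear intensities:
L_src = 10·log₁₀(10^(78.6/10) − 10^(74.6/10)) = 10·log₁₀(43600000) = 76.4 dB SPL.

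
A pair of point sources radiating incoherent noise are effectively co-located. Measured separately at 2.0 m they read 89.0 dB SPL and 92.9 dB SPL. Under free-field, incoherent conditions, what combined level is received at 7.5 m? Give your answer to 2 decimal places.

Combined at 2.0 m: 10·log₁₀(10^(89.0/10)+10^(92.9/10)) = 94.384 dB SPL.
Then apply −20·log₁₀(7.5/2.0) = -11.481 dB → 82.90 dB SPL.

82.90 dB SPL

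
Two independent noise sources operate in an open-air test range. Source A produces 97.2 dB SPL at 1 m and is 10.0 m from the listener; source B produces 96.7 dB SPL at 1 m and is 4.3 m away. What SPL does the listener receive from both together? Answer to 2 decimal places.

At the listener: L_A = 97.2 − 20·log₁₀(10.0) = 77.200 dB; L_B = 96.7 − 20·log₁₀(4.3) = 84.031 dB.
Combined: 10·log₁₀(10^(77.200/10)+10^(84.031/10)) = 84.85 dB SPL.

84.85 dB SPL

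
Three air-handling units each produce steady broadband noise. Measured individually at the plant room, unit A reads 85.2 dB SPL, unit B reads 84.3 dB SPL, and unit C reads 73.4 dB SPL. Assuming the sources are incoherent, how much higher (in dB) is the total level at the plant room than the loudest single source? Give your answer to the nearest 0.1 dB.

Incoherent sources sum as intensities:
L_total = 10·log₁₀(10^(85.2/10) + 10^(84.3/10) + 10^(73.4/10)) = 87.94 dB SPL.
Excess over the loudest (85.2 dB): 87.94 − 85.2 = 2.7 dB.

2.7 dB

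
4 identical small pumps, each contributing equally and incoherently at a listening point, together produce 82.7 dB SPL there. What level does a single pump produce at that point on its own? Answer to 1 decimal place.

4 equal incoherent sources add 10·log₁₀(4) = 6.02 dB over one source.
L_one = 82.7 − 6.02 = 76.7 dB SPL.

76.7 dB SPL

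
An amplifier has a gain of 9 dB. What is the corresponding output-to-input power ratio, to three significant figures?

Power ratio = 10^(dB/10).
10^(9/10) = 10^(0.9000) = 7.94.

7.94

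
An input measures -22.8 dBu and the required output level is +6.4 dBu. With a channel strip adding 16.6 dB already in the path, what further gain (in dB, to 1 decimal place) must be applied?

The required make-up gain is the shortfall in the dB sum.
G = +6.4 − (-22.8) − 16.6 = 12.6 dB.

12.6 dB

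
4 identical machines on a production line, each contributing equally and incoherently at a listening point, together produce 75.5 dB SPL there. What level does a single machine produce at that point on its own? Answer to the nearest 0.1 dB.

4 equal incoherent sources add 10·log₁₀(4) = 6.02 dB over one source.
L_one = 75.5 − 6.02 = 69.5 dB SPL.

69.5 dB SPL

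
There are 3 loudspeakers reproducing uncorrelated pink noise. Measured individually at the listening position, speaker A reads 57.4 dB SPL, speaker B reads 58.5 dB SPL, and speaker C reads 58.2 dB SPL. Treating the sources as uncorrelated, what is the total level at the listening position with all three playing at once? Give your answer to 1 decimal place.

Add the sources as powers (linear), then convert back to dB:
L_total = 10·log₁₀(10^(57.4/10) + 10^(58.5/10) + 10^(58.2/10)) = 10·log₁₀(1918000) = 62.8 dB SPL.

62.8 dB SPL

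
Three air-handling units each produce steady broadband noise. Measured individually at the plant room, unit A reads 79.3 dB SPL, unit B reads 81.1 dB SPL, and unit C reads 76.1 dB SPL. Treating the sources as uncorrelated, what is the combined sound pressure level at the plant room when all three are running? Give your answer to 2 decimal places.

84.06 dB SPL

Incoherent sources sum as intensities:
L_total = 10·log₁₀(10^(79.3/10) + 10^(81.1/10) + 10^(76.1/10)) = 10·log₁₀(254700000) = 84.06 dB SPL.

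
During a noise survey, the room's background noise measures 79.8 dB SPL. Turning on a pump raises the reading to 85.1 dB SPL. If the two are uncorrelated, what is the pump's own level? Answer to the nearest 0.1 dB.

83.6 dB SPL

Subtract intensities: L_src = 10·log₁₀(10^(L_total/10) − 10^(L_bg/10)).
L_src = 10·log₁₀(10^(85.1/10) − 10^(79.8/10)) = 10·log₁₀(228100000) = 83.6 dB SPL.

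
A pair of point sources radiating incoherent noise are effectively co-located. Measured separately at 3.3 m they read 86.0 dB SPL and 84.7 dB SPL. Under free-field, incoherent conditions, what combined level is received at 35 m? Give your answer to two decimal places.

Combined at 3.3 m: 10·log₁₀(10^(86.0/10)+10^(84.7/10)) = 88.409 dB SPL.
Then apply −20·log₁₀(35/3.3) = -20.511 dB → 67.90 dB SPL.

67.90 dB SPL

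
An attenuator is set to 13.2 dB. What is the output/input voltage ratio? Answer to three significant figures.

0.219

Voltage ratio = 10^(dB/20).
10^(-13.2/20) = 10^(-0.6600) = 0.219.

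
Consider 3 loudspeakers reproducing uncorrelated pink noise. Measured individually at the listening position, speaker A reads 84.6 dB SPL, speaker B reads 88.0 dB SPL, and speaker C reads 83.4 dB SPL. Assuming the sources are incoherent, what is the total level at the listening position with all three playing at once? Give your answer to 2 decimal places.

Incoherent sources sum as intensities:
L_total = 10·log₁₀(10^(84.6/10) + 10^(88.0/10) + 10^(83.4/10)) = 10·log₁₀(1138000000) = 90.56 dB SPL.

90.56 dB SPL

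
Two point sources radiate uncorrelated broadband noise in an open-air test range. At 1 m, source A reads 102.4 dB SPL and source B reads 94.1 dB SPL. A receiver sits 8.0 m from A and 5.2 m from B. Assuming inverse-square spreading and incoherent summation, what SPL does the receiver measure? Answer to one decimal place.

At the listener: L_A = 102.4 − 20·log₁₀(8.0) = 84.34 dB; L_B = 94.1 − 20·log₁₀(5.2) = 79.78 dB.
Combined: 10·log₁₀(10^(84.34/10)+10^(79.78/10)) = 85.6 dB SPL.

85.6 dB SPL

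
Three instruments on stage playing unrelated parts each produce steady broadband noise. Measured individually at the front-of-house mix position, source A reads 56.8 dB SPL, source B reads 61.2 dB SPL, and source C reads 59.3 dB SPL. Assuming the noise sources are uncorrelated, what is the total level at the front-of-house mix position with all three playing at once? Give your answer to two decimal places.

Add the sources as powers (linear), then convert back to dB:
L_total = 10·log₁₀(10^(56.8/10) + 10^(61.2/10) + 10^(59.3/10)) = 10·log₁₀(2648000) = 64.23 dB SPL.

64.23 dB SPL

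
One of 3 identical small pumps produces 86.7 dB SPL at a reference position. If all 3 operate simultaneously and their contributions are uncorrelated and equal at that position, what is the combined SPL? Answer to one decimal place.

91.5 dB SPL

3 equal incoherent sources raise the level by 10·log₁₀(3) = 4.77 dB.
L_total = 86.7 + 4.77 = 91.5 dB SPL.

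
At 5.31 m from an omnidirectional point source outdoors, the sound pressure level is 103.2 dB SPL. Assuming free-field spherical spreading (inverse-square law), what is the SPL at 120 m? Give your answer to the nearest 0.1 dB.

76.1 dB SPL

Free-field point source: level drops by 20·log₁₀ of the distance ratio.
ΔL = −20·log₁₀(120/5.31) = -27.08 dB, so L₂ = 103.2 + (-27.08) = 76.1 dB SPL.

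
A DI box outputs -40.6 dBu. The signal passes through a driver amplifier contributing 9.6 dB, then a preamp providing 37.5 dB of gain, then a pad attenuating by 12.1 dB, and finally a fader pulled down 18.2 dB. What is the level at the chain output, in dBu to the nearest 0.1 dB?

-23.8 dBu

In dB, series stages simply add:
-40.6 + 9.6 + 37.5 − 12.1 − 18.2 = -23.8 dBu.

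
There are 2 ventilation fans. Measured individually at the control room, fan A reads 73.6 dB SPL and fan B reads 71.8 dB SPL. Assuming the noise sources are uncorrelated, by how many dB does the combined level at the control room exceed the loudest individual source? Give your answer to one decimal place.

2.2 dB

Add the sources as powers (linear), then convert back to dB:
L_total = 10·log₁₀(10^(73.6/10) + 10^(71.8/10)) = 75.80 dB SPL.
Excess over the loudest (73.6 dB): 75.80 − 73.6 = 2.2 dB.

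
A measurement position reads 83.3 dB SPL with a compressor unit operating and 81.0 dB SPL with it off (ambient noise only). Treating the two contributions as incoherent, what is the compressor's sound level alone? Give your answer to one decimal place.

Background correction is a power subtraction:
L_src = 10·log₁₀(10^(83.3/10) − 10^(81.0/10)) = 10·log₁₀(87900000) = 79.4 dB SPL.

79.4 dB SPL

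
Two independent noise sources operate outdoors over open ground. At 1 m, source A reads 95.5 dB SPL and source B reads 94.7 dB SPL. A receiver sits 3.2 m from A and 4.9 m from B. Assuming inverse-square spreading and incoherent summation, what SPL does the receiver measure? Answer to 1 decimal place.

86.7 dB SPL

At the listener: L_A = 95.5 − 20·log₁₀(3.2) = 85.40 dB; L_B = 94.7 − 20·log₁₀(4.9) = 80.90 dB.
Combined: 10·log₁₀(10^(85.40/10)+10^(80.90/10)) = 86.7 dB SPL.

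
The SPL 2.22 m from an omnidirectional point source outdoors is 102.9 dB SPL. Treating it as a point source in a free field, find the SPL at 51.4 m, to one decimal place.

75.6 dB SPL

Inverse-square spreading gives ΔL = −20·log₁₀(d₂/d₁).
ΔL = −20·log₁₀(51.4/2.22) = -27.29 dB, so L₂ = 102.9 + (-27.29) = 75.6 dB SPL.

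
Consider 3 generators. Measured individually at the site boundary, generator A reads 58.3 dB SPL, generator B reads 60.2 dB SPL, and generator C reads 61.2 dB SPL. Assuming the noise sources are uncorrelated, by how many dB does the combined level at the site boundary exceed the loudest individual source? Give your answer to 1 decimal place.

3.6 dB

Add the sources as powers (linear), then convert back to dB:
L_total = 10·log₁₀(10^(58.3/10) + 10^(60.2/10) + 10^(61.2/10)) = 64.83 dB SPL.
Excess over the loudest (61.2 dB): 64.83 − 61.2 = 3.6 dB.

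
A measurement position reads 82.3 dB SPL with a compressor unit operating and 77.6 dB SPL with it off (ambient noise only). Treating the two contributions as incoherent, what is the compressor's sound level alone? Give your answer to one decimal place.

80.5 dB SPL

Background correction is a power subtraction:
L_src = 10·log₁₀(10^(82.3/10) − 10^(77.6/10)) = 10·log₁₀(112300000) = 80.5 dB SPL.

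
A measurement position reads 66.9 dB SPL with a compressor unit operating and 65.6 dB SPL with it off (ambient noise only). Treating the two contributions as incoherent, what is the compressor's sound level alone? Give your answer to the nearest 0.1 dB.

Background correction is a power subtraction:
L_src = 10·log₁₀(10^(66.9/10) − 10^(65.6/10)) = 10·log₁₀(1267000) = 61.0 dB SPL.

61.0 dB SPL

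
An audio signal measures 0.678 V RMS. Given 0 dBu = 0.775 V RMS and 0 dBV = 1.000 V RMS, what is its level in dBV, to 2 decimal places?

-3.38 dBV

dBV = 20·log₁₀(V / 1.000 V).
20·log₁₀(0.678/1.000) = -3.38 dBV.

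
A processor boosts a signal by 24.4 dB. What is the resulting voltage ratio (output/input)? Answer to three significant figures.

16.6

Voltage ratio = 10^(dB/20).
10^(24.4/20) = 10^(1.220) = 16.6.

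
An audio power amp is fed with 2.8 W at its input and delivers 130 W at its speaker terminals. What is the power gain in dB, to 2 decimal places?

16.67 dB

For a power ratio, dB = 10·log₁₀(P₂/P₁).
10·log₁₀(130/2.8) = 10·log₁₀(46.43) = 16.67 dB.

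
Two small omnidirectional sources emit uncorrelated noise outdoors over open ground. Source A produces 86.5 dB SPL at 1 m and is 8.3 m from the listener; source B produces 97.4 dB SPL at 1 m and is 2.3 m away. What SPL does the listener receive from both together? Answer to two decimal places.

90.19 dB SPL

At the listener: L_A = 86.5 − 20·log₁₀(8.3) = 68.118 dB; L_B = 97.4 − 20·log₁₀(2.3) = 90.165 dB.
Combined: 10·log₁₀(10^(68.118/10)+10^(90.165/10)) = 90.19 dB SPL.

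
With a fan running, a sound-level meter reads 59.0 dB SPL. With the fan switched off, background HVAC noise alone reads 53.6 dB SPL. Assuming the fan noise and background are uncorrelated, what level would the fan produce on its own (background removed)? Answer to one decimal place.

57.5 dB SPL

Remove the background by subtracting linear intensities:
L_src = 10·log₁₀(10^(59.0/10) − 10^(53.6/10)) = 10·log₁₀(565200) = 57.5 dB SPL.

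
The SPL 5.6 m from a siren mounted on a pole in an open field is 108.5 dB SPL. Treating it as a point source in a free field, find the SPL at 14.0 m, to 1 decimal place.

100.5 dB SPL

For a point source in a free field, ΔL = −20·log₁₀(d₂/d₁).
ΔL = −20·log₁₀(14.0/5.6) = -7.96 dB, so L₂ = 108.5 + (-7.96) = 100.5 dB SPL.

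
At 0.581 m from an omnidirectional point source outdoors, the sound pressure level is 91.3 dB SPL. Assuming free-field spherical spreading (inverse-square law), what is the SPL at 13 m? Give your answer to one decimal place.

For a point source in a free field, ΔL = −20·log₁₀(d₂/d₁).
ΔL = −20·log₁₀(13/0.581) = -27.00 dB, so L₂ = 91.3 + (-27.00) = 64.3 dB SPL.

64.3 dB SPL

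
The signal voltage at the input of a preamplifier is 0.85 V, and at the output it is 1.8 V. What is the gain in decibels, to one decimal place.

Voltage ratio → dB uses the 20·log₁₀ form:
20·log₁₀(1.8/0.85) = 20·log₁₀(2.118) = 6.5 dB.

6.5 dB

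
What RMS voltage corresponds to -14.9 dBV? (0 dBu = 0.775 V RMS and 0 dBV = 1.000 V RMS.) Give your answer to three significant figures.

0.180 V

V = 1.000 V × 10^(-14.9/20).
= 1.000 × 0.1799 = 0.180 V.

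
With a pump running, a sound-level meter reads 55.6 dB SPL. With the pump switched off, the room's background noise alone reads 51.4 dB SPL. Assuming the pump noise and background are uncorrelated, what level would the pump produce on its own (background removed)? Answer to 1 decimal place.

53.5 dB SPL

Subtract intensities: L_src = 10·log₁₀(10^(L_total/10) − 10^(L_bg/10)).
L_src = 10·log₁₀(10^(55.6/10) − 10^(51.4/10)) = 10·log₁₀(225000) = 53.5 dB SPL.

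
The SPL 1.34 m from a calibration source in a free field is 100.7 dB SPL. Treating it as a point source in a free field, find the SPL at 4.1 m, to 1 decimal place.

Inverse-square spreading gives ΔL = −20·log₁₀(d₂/d₁).
ΔL = −20·log₁₀(4.1/1.34) = -9.71 dB, so L₂ = 100.7 + (-9.71) = 91.0 dB SPL.

91.0 dB SPL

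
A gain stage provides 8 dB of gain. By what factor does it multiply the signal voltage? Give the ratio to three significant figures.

Voltage ratio = 10^(dB/20).
10^(8/20) = 10^(0.4000) = 2.51.

2.51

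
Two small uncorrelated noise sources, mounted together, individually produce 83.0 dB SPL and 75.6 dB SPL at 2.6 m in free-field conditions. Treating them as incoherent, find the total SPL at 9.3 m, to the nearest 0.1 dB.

72.7 dB SPL

Combined at 2.6 m: 10·log₁₀(10^(83.0/10)+10^(75.6/10)) = 83.73 dB SPL.
Then apply −20·log₁₀(9.3/2.6) = -11.07 dB → 72.7 dB SPL.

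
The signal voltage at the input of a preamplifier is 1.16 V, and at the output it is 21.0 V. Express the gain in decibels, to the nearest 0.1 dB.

Voltage ratio → dB uses the 20·log₁₀ form:
20·log₁₀(21.0/1.16) = 20·log₁₀(18.10) = 25.2 dB.

25.2 dB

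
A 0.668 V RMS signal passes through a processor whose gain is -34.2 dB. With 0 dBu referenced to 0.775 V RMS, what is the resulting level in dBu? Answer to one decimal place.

-35.5 dBu

Input level: 20·log₁₀(0.668/0.775) = -1.29 dBu.
Output: -1.29 − 34.2 = -35.5 dBu.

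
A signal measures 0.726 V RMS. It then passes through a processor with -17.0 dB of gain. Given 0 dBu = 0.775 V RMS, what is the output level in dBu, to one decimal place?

-17.6 dBu

Input level: 20·log₁₀(0.726/0.775) = -0.57 dBu.
Output: -0.57 − 17.0 = -17.6 dBu.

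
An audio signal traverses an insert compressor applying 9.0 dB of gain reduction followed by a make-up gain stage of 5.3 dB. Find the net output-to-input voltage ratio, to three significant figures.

0.653

Net gain = (−9.0) + 5.3 = -3.7 dB.
Voltage ratio = 10^(-3.7/20) = 0.653.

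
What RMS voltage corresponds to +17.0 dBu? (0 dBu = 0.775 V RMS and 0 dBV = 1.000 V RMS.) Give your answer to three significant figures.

5.49 V

V = 0.775 V × 10^(+17.0/20).
= 0.775 × 7.079 = 5.49 V.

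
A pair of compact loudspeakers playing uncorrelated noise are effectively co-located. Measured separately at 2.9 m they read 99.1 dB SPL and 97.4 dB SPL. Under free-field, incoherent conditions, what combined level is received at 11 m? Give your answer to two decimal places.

Combined at 2.9 m: 10·log₁₀(10^(99.1/10)+10^(97.4/10)) = 101.343 dB SPL.
Then apply −20·log₁₀(11/2.9) = -11.580 dB → 89.76 dB SPL.

89.76 dB SPL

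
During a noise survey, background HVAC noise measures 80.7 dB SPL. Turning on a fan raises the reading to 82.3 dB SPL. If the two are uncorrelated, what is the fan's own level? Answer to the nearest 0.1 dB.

77.2 dB SPL

Remove the background by subtracting linear intensities:
L_src = 10·log₁₀(10^(82.3/10) − 10^(80.7/10)) = 10·log₁₀(52330000) = 77.2 dB SPL.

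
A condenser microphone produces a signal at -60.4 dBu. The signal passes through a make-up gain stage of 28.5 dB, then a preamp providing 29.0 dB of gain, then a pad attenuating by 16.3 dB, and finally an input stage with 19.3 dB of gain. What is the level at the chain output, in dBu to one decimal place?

+0.1 dBu

Cascaded gains and losses add directly in dB.
-60.4 + 28.5 + 29.0 − 16.3 + 19.3 = +0.1 dBu.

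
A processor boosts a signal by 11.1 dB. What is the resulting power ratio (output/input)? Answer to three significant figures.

12.9

Power ratio = 10^(dB/10).
10^(11.1/10) = 10^(1.110) = 12.9.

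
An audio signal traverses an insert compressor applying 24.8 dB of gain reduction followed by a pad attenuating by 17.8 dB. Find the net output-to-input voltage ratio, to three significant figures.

Net gain = (−24.8) + (−17.8) = -42.6 dB.
Voltage ratio = 10^(-42.6/20) = 0.00741.

0.00741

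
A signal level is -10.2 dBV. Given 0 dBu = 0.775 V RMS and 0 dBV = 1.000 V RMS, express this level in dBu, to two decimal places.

-7.99 dBu

The offset between the scales is 20·log₁₀(0.775/1.000) = −2.214 dB.
So dBu = -10.2 + 2.214 = -7.99 dBu.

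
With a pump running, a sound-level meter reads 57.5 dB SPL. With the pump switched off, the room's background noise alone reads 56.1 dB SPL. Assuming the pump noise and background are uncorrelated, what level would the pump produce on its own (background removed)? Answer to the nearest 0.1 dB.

51.9 dB SPL

Subtract intensities: L_src = 10·log₁₀(10^(L_total/10) − 10^(L_bg/10)).
L_src = 10·log₁₀(10^(57.5/10) − 10^(56.1/10)) = 10·log₁₀(155000) = 51.9 dB SPL.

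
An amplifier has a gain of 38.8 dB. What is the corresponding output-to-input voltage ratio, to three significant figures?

87.1

Voltage ratio = 10^(dB/20).
10^(38.8/20) = 10^(1.940) = 87.1.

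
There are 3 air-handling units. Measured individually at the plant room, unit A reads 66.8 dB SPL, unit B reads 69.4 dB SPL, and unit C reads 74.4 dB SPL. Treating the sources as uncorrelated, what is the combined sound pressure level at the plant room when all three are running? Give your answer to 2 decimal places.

76.13 dB SPL

Uncorrelated sources add in intensity (power), not in dB.
L_total = 10·log₁₀(10^(66.8/10) + 10^(69.4/10) + 10^(74.4/10)) = 10·log₁₀(41040000) = 76.13 dB SPL.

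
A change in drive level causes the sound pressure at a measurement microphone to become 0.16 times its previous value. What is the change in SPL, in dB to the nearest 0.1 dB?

SPL change from a pressure ratio uses the 20·log₁₀ form:
20·log₁₀(0.16) = -15.9 dB.

-15.9 dB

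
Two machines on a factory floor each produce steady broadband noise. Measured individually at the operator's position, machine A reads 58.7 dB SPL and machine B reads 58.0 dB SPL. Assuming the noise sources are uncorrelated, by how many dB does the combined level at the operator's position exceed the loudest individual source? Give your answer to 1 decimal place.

2.7 dB

Add the sources as powers (linear), then convert back to dB:
L_total = 10·log₁₀(10^(58.7/10) + 10^(58.0/10)) = 61.37 dB SPL.
Excess over the loudest (58.7 dB): 61.37 − 58.7 = 2.7 dB.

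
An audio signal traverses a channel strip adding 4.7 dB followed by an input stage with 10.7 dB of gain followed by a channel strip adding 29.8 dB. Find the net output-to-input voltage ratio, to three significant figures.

182

Net gain = 4.7 + 10.7 + 29.8 = 45.2 dB.
Voltage ratio = 10^(45.2/20) = 182.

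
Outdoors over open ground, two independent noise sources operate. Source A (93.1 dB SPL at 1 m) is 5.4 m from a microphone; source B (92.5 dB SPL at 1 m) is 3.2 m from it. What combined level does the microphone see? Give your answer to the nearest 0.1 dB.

At the listener: L_A = 93.1 − 20·log₁₀(5.4) = 78.45 dB; L_B = 92.5 − 20·log₁₀(3.2) = 82.40 dB.
Combined: 10·log₁₀(10^(78.45/10)+10^(82.40/10)) = 83.9 dB SPL.

83.9 dB SPL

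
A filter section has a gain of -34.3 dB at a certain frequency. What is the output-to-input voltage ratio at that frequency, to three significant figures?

Voltage ratio = 10^(dB/20).
10^(-34.3/20) = 10^(-1.715) = 0.0193.

0.0193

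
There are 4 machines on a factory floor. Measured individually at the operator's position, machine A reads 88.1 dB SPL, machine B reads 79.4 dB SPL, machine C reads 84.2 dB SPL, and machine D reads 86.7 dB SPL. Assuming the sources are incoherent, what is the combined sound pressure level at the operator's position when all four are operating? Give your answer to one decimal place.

91.7 dB SPL

Add the sources as powers (linear), then convert back to dB:
L_total = 10·log₁₀(10^(88.1/10) + 10^(79.4/10) + 10^(84.2/10) + 10^(86.7/10)) = 10·log₁₀(1464000000) = 91.7 dB SPL.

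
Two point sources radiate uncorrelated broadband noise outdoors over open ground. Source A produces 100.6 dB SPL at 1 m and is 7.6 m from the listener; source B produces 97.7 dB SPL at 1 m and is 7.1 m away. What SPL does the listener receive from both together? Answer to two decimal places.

84.99 dB SPL

At the listener: L_A = 100.6 − 20·log₁₀(7.6) = 82.984 dB; L_B = 97.7 − 20·log₁₀(7.1) = 80.675 dB.
Combined: 10·log₁₀(10^(82.984/10)+10^(80.675/10)) = 84.99 dB SPL.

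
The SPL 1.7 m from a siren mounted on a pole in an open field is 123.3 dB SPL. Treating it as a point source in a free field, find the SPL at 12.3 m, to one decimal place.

Inverse-square spreading gives ΔL = −20·log₁₀(d₂/d₁).
ΔL = −20·log₁₀(12.3/1.7) = -17.19 dB, so L₂ = 123.3 + (-17.19) = 106.1 dB SPL.

106.1 dB SPL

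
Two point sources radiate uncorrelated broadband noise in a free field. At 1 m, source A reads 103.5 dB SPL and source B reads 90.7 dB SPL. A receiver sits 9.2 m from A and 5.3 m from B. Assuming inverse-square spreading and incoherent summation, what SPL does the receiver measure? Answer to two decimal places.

At the listener: L_A = 103.5 − 20·log₁₀(9.2) = 84.224 dB; L_B = 90.7 − 20·log₁₀(5.3) = 76.214 dB.
Combined: 10·log₁₀(10^(84.224/10)+10^(76.214/10)) = 84.86 dB SPL.

84.86 dB SPL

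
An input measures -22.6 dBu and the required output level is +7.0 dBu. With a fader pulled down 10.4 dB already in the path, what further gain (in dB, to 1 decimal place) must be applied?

The required make-up gain is the shortfall in the dB sum.
G = +7.0 − (-22.6) + 10.4 = 40.0 dB.

40.0 dB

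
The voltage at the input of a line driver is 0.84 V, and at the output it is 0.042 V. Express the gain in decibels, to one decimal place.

Voltage is an amplitude quantity, so gain = 20·log₁₀(V_out/V_in).
20·log₁₀(0.042/0.84) = 20·log₁₀(0.05000) = -26.0 dB.

-26.0 dB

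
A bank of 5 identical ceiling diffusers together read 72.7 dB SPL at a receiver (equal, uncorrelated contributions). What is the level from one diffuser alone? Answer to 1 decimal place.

65.7 dB SPL

5 equal incoherent sources add 10·log₁₀(5) = 6.99 dB over one source.
L_one = 72.7 − 6.99 = 65.7 dB SPL.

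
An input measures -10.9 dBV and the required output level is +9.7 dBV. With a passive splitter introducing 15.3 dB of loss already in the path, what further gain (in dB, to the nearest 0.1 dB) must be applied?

35.9 dB

The required make-up gain is the shortfall in the dB sum.
G = +9.7 − (-10.9) + 15.3 = 35.9 dB.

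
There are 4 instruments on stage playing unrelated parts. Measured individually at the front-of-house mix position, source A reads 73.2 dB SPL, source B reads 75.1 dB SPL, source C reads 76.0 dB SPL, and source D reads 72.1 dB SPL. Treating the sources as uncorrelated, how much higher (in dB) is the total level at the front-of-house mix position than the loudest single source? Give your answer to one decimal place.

Incoherent sources sum as intensities:
L_total = 10·log₁₀(10^(73.2/10) + 10^(75.1/10) + 10^(76.0/10) + 10^(72.1/10)) = 80.39 dB SPL.
Excess over the loudest (76.0 dB): 80.39 − 76.0 = 4.4 dB.

4.4 dB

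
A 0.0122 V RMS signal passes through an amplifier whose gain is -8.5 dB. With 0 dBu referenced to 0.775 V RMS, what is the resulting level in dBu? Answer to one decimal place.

Input level: 20·log₁₀(0.0122/0.775) = -36.06 dBu.
Output: -36.06 − 8.5 = -44.6 dBu.

-44.6 dBu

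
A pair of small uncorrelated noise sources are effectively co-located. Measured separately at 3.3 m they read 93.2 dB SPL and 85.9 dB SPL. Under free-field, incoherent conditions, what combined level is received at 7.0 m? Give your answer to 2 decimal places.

87.41 dB SPL

Combined at 3.3 m: 10·log₁₀(10^(93.2/10)+10^(85.9/10)) = 93.942 dB SPL.
Then apply −20·log₁₀(7.0/3.3) = -6.532 dB → 87.41 dB SPL.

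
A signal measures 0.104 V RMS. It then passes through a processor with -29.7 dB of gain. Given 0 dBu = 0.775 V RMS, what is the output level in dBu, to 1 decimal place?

Input level: 20·log₁₀(0.104/0.775) = -17.45 dBu.
Output: -17.45 − 29.7 = -47.1 dBu.

-47.1 dBu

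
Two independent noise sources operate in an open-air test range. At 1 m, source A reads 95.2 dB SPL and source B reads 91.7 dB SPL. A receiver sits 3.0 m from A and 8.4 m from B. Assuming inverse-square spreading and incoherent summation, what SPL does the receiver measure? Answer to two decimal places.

85.90 dB SPL

At the listener: L_A = 95.2 − 20·log₁₀(3.0) = 85.658 dB; L_B = 91.7 − 20·log₁₀(8.4) = 73.214 dB.
Combined: 10·log₁₀(10^(85.658/10)+10^(73.214/10)) = 85.90 dB SPL.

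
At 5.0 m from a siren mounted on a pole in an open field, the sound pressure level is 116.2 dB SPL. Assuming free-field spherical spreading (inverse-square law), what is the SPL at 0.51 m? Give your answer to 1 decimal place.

Free-field point source: level drops by 20·log₁₀ of the distance ratio.
ΔL = −20·log₁₀(0.51/5.0) = 19.83 dB, so L₂ = 116.2 + (19.83) = 136.0 dB SPL.

136.0 dB SPL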